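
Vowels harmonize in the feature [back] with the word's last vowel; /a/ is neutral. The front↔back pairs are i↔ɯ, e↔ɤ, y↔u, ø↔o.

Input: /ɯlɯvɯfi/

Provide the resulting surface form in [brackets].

[ilivifi]

/ɯ/ harmonizes with /i/ ([-back]) → [i]
/ɯ/ harmonizes with /i/ ([-back]) → [i]
/ɯ/ harmonizes with /i/ ([-back]) → [i]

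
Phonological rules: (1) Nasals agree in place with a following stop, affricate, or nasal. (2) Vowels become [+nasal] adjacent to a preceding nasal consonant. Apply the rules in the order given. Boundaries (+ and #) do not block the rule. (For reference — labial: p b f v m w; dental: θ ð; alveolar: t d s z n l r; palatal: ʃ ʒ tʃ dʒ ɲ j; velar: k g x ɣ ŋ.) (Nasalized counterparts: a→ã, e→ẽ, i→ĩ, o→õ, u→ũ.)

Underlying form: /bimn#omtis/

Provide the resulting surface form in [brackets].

Rule 1: /m/ before /n/ (alveolar) → [n]
Rule 1: /m/ before /t/ (alveolar) → [n]
After rule 1: binn#ontis
Rule 2: /o/ after nasal /n/ → [õ]

[binn#õntis]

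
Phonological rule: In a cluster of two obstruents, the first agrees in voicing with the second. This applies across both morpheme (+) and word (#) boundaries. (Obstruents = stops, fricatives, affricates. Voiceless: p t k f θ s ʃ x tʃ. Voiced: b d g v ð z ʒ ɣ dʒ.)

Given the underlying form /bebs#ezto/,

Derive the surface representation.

/b/ before /s/ (voiceless) → [p]
/z/ before /t/ (voiceless) → [s]

[beps#esto]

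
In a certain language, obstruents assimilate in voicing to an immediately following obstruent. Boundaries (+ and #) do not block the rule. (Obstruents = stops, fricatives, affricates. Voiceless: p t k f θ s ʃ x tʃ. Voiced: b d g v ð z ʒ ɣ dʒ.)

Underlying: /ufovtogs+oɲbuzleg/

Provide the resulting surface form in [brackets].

[ufoftoks+oɲbuzleg]

/v/ before /t/ (voiceless) → [f]
/g/ before /s/ (voiceless) → [k]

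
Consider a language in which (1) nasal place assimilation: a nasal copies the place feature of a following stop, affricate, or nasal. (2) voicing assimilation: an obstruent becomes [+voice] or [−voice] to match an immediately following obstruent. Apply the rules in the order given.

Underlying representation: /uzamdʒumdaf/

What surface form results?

Rule 1: /m/ before /dʒ/ (palatal) → [ɲ]
Rule 1: /m/ before /d/ (alveolar) → [n]
After rule 1: uzaɲdʒundaf
Rule 2: no segment meets the rule's conditions; no change.

[uzaɲdʒundaf]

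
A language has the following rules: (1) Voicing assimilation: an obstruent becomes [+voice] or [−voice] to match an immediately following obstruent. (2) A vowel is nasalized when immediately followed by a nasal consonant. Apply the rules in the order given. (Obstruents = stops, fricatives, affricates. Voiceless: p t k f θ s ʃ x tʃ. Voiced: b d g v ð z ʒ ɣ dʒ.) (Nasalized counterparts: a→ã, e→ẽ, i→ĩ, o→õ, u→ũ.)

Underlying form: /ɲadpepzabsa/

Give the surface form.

Rule 1: /d/ before /p/ (voiceless) → [t]
Rule 1: /p/ before /z/ (voiced) → [b]
Rule 1: /b/ before /s/ (voiceless) → [p]
After rule 1: ɲatpebzapsa
Rule 2: no segment meets the rule's conditions; no change.

[ɲatpebzapsa]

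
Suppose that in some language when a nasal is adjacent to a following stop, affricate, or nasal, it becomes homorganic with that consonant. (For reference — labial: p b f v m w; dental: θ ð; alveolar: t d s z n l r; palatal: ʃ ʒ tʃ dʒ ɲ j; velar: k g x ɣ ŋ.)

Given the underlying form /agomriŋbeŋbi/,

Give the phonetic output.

[agomrimbembi]

/ŋ/ before /b/ (labial) → [m]
/ŋ/ before /b/ (labial) → [m]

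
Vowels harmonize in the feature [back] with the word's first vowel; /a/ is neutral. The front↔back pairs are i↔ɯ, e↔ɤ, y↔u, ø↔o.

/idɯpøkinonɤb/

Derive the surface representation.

/ɯ/ harmonizes with /i/ ([-back]) → [i]
/o/ harmonizes with /i/ ([-back]) → [ø]
/ɤ/ harmonizes with /i/ ([-back]) → [e]

[idipøkinøneb]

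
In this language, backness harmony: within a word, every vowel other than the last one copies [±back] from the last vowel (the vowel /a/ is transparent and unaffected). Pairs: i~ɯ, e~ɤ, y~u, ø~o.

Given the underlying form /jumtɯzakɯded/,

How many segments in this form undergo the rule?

/u/ harmonizes with /e/ ([-back]) → [y]
/ɯ/ harmonizes with /e/ ([-back]) → [i]
/ɯ/ harmonizes with /e/ ([-back]) → [i]
3 segments change.

3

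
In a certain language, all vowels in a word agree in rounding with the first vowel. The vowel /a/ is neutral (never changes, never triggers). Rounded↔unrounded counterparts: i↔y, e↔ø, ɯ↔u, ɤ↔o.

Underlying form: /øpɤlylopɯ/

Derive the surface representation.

[øpolylopu]

/ɤ/ harmonizes with /ø/ ([+round]) → [o]
/ɯ/ harmonizes with /ø/ ([+round]) → [u]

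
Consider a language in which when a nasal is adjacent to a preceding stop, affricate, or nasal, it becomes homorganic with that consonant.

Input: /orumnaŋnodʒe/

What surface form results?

[orummaŋŋodʒe]

/n/ after /m/ (labial) → [m]
/n/ after /ŋ/ (velar) → [ŋ]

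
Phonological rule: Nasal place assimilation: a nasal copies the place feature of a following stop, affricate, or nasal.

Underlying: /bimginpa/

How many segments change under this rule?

/m/ before /g/ (velar) → [ŋ]
/n/ before /p/ (labial) → [m]
2 segments change.

2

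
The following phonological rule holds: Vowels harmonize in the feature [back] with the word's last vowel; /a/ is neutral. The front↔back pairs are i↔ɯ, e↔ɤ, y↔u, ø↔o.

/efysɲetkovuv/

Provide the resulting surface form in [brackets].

[ɤfusɲɤtkovuv]

/e/ harmonizes with /u/ ([+back]) → [ɤ]
/y/ harmonizes with /u/ ([+back]) → [u]
/e/ harmonizes with /u/ ([+back]) → [ɤ]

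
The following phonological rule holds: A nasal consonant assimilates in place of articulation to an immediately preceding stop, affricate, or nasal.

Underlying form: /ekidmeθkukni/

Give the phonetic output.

/m/ after /d/ (alveolar) → [n]
/n/ after /k/ (velar) → [ŋ]

[ekidneθkukŋi]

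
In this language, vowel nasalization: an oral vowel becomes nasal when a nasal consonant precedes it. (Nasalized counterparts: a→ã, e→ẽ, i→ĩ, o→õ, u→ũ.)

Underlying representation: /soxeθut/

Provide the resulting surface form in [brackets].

[soxeθut]

no segment meets the rule's conditions; no change.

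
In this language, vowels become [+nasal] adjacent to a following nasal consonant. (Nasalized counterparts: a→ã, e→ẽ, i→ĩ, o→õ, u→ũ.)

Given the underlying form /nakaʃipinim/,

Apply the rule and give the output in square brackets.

[nakaʃipĩnĩm]

/i/ before nasal /n/ → [ĩ]
/i/ before nasal /m/ → [ĩ]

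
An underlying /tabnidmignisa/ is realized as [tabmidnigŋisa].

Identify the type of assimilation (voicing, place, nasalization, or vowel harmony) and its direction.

/n/→[m] /m/→[n] /n/→[ŋ].
Each target copies a feature from the preceding segment, so the direction is progressive.

place assimilation, progressive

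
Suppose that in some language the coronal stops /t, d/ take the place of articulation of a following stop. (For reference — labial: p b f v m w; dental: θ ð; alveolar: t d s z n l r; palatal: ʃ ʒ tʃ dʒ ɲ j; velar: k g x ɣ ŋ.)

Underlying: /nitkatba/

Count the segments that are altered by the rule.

/t/ before /k/ (velar) → [k]
/t/ before /b/ (labial) → [p]
2 segments change.

2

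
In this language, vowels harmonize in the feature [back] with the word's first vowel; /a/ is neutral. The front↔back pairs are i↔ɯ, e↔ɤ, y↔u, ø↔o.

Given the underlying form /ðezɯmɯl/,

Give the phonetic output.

/ɯ/ harmonizes with /e/ ([-back]) → [i]
/ɯ/ harmonizes with /e/ ([-back]) → [i]

[ðezimil]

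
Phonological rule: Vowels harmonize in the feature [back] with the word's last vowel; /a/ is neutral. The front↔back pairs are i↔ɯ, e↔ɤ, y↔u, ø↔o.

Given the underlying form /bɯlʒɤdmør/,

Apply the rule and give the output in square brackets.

[bilʒedmør]

/ɯ/ harmonizes with /ø/ ([-back]) → [i]
/ɤ/ harmonizes with /ø/ ([-back]) → [e]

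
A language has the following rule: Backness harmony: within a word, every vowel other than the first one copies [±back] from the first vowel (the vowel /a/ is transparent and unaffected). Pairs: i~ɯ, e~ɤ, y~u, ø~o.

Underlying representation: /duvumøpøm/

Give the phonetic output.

/ø/ harmonizes with /u/ ([+back]) → [o]
/ø/ harmonizes with /u/ ([+back]) → [o]

[duvumopom]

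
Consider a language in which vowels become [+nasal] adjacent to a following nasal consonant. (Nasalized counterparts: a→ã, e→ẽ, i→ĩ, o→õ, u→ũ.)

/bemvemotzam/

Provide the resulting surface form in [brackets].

[bẽmvẽmotzãm]

/e/ before nasal /m/ → [ẽ]
/e/ before nasal /m/ → [ẽ]
/a/ before nasal /m/ → [ã]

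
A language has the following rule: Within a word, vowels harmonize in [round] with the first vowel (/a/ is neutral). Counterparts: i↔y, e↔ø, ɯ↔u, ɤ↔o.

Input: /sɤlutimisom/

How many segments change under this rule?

2

/u/ harmonizes with /ɤ/ ([-round]) → [ɯ]
/o/ harmonizes with /ɤ/ ([-round]) → [ɤ]
2 segments change.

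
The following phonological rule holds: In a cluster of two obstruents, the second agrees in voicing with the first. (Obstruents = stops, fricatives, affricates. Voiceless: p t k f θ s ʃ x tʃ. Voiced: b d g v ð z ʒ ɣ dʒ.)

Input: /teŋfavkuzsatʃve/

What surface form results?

[teŋfavguzzatʃfe]

/k/ after /v/ (voiced) → [g]
/s/ after /z/ (voiced) → [z]
/v/ after /tʃ/ (voiceless) → [f]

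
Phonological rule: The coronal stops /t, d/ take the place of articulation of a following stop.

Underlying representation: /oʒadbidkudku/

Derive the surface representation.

[oʒabbigkugku]

/d/ before /b/ (labial) → [b]
/d/ before /k/ (velar) → [g]
/d/ before /k/ (velar) → [g]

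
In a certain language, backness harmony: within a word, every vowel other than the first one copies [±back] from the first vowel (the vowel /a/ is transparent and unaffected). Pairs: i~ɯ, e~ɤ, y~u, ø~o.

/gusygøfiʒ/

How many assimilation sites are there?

3

/y/ harmonizes with /u/ ([+back]) → [u]
/ø/ harmonizes with /u/ ([+back]) → [o]
/i/ harmonizes with /u/ ([+back]) → [ɯ]
3 segments change.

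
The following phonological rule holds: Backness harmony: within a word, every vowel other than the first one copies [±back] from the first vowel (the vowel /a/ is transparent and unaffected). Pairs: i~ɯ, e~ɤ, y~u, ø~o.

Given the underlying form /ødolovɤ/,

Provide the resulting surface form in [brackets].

[ødøløve]

/o/ harmonizes with /ø/ ([-back]) → [ø]
/o/ harmonizes with /ø/ ([-back]) → [ø]
/ɤ/ harmonizes with /ø/ ([-back]) → [e]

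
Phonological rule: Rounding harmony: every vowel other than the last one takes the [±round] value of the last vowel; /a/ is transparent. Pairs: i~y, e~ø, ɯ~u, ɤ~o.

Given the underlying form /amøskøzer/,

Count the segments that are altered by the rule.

2

/ø/ harmonizes with /e/ ([-round]) → [e]
/ø/ harmonizes with /e/ ([-round]) → [e]
2 segments change.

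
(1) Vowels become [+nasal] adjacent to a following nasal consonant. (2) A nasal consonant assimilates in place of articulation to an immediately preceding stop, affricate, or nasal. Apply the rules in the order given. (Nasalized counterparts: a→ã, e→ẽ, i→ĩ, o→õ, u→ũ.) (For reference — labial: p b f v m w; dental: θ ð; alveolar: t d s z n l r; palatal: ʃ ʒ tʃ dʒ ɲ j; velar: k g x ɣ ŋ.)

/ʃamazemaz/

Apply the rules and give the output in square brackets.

Rule 1: /a/ before nasal /m/ → [ã]
Rule 1: /e/ before nasal /m/ → [ẽ]
After rule 1: ʃãmazẽmaz
Rule 2: no segment meets the rule's conditions; no change.

[ʃãmazẽmaz]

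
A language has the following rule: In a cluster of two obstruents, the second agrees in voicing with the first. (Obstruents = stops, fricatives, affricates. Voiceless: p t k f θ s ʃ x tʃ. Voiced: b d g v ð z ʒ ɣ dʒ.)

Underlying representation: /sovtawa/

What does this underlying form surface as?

/t/ after /v/ (voiced) → [d]

[sovdawa]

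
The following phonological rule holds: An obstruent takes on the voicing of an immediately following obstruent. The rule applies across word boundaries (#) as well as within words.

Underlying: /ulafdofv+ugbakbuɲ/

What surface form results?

/f/ before /d/ (voiced) → [v]
/f/ before /v/ (voiced) → [v]
/k/ before /b/ (voiced) → [g]

[ulavdovv+ugbagbuɲ]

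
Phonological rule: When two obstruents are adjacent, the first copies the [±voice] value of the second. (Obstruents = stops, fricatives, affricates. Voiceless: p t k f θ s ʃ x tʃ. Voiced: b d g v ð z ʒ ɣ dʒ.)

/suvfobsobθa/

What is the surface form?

/v/ before /f/ (voiceless) → [f]
/b/ before /s/ (voiceless) → [p]
/b/ before /θ/ (voiceless) → [p]

[suffopsopθa]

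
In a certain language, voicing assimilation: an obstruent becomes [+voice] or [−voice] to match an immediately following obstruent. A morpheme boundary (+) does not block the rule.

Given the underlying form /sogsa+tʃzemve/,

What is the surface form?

[soksa+dʒzemve]

/g/ before /s/ (voiceless) → [k]
/tʃ/ before /z/ (voiced) → [dʒ]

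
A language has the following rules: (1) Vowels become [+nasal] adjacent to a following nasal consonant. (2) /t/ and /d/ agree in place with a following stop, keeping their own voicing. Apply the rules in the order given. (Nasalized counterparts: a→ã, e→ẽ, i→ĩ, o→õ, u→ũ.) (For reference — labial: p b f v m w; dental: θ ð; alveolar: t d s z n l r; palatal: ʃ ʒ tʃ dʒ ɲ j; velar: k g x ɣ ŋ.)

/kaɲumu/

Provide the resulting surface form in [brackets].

[kãɲũmu]

Rule 1: /a/ before nasal /ɲ/ → [ã]
Rule 1: /u/ before nasal /m/ → [ũ]
After rule 1: kãɲũmu
Rule 2: no segment meets the rule's conditions; no change.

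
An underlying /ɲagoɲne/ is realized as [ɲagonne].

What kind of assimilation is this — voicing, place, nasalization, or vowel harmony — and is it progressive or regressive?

place assimilation, regressive

/ɲ/→[n].
Each target copies a feature from the following segment, so the direction is regressive.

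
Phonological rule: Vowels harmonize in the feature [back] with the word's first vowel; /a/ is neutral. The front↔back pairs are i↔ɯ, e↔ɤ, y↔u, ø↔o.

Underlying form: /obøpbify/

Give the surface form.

/ø/ harmonizes with /o/ ([+back]) → [o]
/i/ harmonizes with /o/ ([+back]) → [ɯ]
/y/ harmonizes with /o/ ([+back]) → [u]

[obopbɯfu]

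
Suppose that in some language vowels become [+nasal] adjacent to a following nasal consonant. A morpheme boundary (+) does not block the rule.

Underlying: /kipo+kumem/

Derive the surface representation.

[kipo+kũmẽm]

/u/ before nasal /m/ → [ũ]
/e/ before nasal /m/ → [ẽ]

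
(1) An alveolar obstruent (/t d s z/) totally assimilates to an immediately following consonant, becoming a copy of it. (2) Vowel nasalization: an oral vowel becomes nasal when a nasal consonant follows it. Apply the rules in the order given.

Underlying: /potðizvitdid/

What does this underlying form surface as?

Rule 1: /t/ before /ð/ → [ð] (total assimilation)
Rule 1: /z/ before /v/ → [v] (total assimilation)
Rule 1: /t/ before /d/ → [d] (total assimilation)
After rule 1: poððivviddid
Rule 2: no segment meets the rule's conditions; no change.

[poððivviddid]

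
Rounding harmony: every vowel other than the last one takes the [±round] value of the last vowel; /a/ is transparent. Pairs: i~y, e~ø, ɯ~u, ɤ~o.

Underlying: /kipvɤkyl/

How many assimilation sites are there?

/i/ harmonizes with /y/ ([+round]) → [y]
/ɤ/ harmonizes with /y/ ([+round]) → [o]
2 segments change.

2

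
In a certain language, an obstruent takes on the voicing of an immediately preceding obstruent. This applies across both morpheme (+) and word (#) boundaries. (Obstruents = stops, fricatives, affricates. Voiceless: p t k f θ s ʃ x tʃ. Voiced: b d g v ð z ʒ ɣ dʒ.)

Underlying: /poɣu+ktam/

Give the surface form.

[poɣu+ktam]

no segment meets the rule's conditions; no change.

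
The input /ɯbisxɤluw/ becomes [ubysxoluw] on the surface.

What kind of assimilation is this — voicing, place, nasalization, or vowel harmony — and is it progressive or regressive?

vowel harmony, regressive

/ɯ/→[u] /i/→[y] /ɤ/→[o].
Vowels agree with the last vowel, so the harmony is regressive.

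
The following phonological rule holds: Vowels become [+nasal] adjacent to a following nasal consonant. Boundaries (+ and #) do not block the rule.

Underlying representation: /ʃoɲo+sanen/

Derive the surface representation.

/o/ before nasal /ɲ/ → [õ]
/a/ before nasal /n/ → [ã]
/e/ before nasal /n/ → [ẽ]

[ʃõɲo+sãnẽn]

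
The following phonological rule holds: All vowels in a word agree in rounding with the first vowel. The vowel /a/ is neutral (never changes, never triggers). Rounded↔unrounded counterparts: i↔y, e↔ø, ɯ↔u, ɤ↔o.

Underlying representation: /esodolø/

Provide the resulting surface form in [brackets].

/o/ harmonizes with /e/ ([-round]) → [ɤ]
/o/ harmonizes with /e/ ([-round]) → [ɤ]
/ø/ harmonizes with /e/ ([-round]) → [e]

[esɤdɤle]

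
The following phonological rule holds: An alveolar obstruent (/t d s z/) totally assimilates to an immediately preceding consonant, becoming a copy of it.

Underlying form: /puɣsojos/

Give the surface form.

/s/ after /ɣ/ → [ɣ] (total assimilation)

[puɣɣojos]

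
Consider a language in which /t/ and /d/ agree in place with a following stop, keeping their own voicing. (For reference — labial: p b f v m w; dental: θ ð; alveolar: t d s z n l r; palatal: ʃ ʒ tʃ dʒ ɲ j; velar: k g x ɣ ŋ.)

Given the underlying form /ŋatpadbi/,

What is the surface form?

[ŋappabbi]

/t/ before /p/ (labial) → [p]
/d/ before /b/ (labial) → [b]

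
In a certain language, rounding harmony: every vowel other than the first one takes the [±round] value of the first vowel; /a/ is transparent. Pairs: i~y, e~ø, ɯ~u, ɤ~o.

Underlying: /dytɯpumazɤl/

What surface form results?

/ɯ/ harmonizes with /y/ ([+round]) → [u]
/ɤ/ harmonizes with /y/ ([+round]) → [o]

[dytupumazol]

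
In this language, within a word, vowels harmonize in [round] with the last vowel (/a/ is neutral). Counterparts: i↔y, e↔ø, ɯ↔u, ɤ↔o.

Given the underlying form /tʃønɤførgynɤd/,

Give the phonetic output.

/ø/ harmonizes with /ɤ/ ([-round]) → [e]
/ø/ harmonizes with /ɤ/ ([-round]) → [e]
/y/ harmonizes with /ɤ/ ([-round]) → [i]

[tʃenɤferginɤd]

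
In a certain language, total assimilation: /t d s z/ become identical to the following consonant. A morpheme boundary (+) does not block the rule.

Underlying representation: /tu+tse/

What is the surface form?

/t/ before /s/ → [s] (total assimilation)

[tu+sse]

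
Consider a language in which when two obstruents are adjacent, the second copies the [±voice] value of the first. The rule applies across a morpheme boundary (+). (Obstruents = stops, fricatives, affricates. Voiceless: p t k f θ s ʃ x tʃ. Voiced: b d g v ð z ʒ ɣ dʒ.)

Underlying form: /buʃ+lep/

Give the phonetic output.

no segment meets the rule's conditions; no change.

[buʃ+lep]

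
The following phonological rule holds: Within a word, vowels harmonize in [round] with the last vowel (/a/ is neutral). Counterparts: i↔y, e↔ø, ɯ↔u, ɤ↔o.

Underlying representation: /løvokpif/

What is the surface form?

/ø/ harmonizes with /i/ ([-round]) → [e]
/o/ harmonizes with /i/ ([-round]) → [ɤ]

[levɤkpif]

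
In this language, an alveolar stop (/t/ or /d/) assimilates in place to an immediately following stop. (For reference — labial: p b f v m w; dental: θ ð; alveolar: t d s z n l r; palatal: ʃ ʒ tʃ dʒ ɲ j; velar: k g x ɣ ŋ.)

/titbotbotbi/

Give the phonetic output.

[tipbopbopbi]

/t/ before /b/ (labial) → [p]
/t/ before /b/ (labial) → [p]
/t/ before /b/ (labial) → [p]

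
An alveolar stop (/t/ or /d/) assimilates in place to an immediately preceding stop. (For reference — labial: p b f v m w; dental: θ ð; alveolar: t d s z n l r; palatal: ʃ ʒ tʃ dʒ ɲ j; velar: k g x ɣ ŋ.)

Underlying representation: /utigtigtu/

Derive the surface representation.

[utigkigku]

/t/ after /g/ (velar) → [k]
/t/ after /g/ (velar) → [k]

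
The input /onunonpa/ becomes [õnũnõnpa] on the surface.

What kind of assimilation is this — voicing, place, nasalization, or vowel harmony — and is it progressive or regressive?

nasalization, regressive

/o/→[õ] /u/→[ũ] /o/→[õ].
Each target copies a feature from the following segment, so the direction is regressive.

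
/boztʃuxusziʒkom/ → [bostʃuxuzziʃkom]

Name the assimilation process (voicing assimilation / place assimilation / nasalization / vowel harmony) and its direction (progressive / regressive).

/z/→[s] /s/→[z] /ʒ/→[ʃ].
Each target copies a feature from the following segment, so the direction is regressive.

voicing assimilation, regressive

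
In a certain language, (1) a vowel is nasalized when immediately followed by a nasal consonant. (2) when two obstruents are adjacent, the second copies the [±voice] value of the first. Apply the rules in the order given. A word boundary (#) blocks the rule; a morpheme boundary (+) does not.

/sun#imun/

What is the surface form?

Rule 1: /u/ before nasal /n/ → [ũ]
Rule 1: /i/ before nasal /m/ → [ĩ]
Rule 1: /u/ before nasal /n/ → [ũ]
After rule 1: sũn#ĩmũn
Rule 2: no segment meets the rule's conditions; no change.

[sũn#ĩmũn]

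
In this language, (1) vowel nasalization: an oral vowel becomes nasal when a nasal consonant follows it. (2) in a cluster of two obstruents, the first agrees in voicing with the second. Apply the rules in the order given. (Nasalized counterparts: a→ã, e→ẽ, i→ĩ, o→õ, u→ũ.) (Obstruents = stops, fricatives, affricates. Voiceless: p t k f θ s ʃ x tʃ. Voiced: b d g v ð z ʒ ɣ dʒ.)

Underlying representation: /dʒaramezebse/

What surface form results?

Rule 1: /a/ before nasal /m/ → [ã]
After rule 1: dʒarãmezebse
Rule 2: /b/ before /s/ (voiceless) → [p]

[dʒarãmezepse]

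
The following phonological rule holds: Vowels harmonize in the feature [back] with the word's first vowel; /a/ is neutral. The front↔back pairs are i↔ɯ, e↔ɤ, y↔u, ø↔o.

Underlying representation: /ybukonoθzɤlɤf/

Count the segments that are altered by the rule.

/u/ harmonizes with /y/ ([-back]) → [y]
/o/ harmonizes with /y/ ([-back]) → [ø]
/o/ harmonizes with /y/ ([-back]) → [ø]
/ɤ/ harmonizes with /y/ ([-back]) → [e]
/ɤ/ harmonizes with /y/ ([-back]) → [e]
5 segments change.

5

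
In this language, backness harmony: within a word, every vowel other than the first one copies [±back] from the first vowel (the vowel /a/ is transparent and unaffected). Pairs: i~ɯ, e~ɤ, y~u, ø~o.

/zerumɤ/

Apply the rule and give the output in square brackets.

[zeryme]

/u/ harmonizes with /e/ ([-back]) → [y]
/ɤ/ harmonizes with /e/ ([-back]) → [e]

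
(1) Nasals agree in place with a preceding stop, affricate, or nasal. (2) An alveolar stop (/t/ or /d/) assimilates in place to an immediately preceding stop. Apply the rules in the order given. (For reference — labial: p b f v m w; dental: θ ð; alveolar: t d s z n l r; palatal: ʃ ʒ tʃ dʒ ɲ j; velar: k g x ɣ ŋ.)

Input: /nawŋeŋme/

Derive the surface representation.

[nawŋeŋŋe]

Rule 1: /m/ after /ŋ/ (velar) → [ŋ]
After rule 1: nawŋeŋŋe
Rule 2: no segment meets the rule's conditions; no change.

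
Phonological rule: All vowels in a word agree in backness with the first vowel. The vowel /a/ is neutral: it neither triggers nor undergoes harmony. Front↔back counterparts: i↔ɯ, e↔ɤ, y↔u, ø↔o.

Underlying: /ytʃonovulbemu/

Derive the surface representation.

/o/ harmonizes with /y/ ([-back]) → [ø]
/o/ harmonizes with /y/ ([-back]) → [ø]
/u/ harmonizes with /y/ ([-back]) → [y]
/u/ harmonizes with /y/ ([-back]) → [y]

[ytʃønøvylbemy]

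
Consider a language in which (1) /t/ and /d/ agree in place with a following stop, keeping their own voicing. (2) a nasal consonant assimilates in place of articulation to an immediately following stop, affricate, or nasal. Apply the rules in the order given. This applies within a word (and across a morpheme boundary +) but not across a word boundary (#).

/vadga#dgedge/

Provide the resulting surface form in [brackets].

[vagga#ggegge]

Rule 1: /d/ before /g/ (velar) → [g]
Rule 1: /d/ before /g/ (velar) → [g]
Rule 1: /d/ before /g/ (velar) → [g]
After rule 1: vagga#ggegge
Rule 2: no segment meets the rule's conditions; no change.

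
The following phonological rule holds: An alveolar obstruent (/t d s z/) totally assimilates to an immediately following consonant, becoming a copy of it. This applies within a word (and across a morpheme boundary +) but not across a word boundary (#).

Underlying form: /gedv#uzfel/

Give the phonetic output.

[gevv#uffel]

/d/ before /v/ → [v] (total assimilation)
/z/ before /f/ → [f] (total assimilation)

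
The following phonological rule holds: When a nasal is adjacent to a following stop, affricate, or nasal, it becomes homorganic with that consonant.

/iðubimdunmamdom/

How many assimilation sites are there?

/m/ before /d/ (alveolar) → [n]
/n/ before /m/ (labial) → [m]
/m/ before /d/ (alveolar) → [n]
3 segments change.

3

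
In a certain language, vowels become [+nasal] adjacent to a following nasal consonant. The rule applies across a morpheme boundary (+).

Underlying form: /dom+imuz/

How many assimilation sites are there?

2

/o/ before nasal /m/ → [õ]
/i/ before nasal /m/ → [ĩ]
2 segments change.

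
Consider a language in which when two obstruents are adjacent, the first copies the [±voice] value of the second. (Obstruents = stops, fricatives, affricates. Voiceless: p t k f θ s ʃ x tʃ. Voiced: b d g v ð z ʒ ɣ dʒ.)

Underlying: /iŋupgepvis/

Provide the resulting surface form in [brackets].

[iŋubgebvis]

/p/ before /g/ (voiced) → [b]
/p/ before /v/ (voiced) → [b]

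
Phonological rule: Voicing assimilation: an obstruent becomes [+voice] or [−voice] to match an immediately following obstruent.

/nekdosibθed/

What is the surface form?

/k/ before /d/ (voiced) → [g]
/b/ before /θ/ (voiceless) → [p]

[negdosipθed]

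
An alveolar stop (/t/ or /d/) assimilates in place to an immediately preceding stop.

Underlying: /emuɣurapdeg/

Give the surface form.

[emuɣurapbeg]

/d/ after /p/ (labial) → [b]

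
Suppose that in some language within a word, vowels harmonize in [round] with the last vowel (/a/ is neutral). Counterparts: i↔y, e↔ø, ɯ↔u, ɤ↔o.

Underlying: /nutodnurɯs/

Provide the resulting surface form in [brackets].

[nɯtɤdnɯrɯs]

/u/ harmonizes with /ɯ/ ([-round]) → [ɯ]
/o/ harmonizes with /ɯ/ ([-round]) → [ɤ]
/u/ harmonizes with /ɯ/ ([-round]) → [ɯ]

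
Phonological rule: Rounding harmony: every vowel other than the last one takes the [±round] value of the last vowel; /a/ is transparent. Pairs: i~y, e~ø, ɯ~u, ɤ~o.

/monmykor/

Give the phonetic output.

no segment meets the rule's conditions; no change.

[monmykor]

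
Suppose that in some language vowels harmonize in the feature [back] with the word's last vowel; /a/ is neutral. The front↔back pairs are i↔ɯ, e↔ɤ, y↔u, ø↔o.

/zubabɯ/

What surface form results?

no segment meets the rule's conditions; no change.

[zubabɯ]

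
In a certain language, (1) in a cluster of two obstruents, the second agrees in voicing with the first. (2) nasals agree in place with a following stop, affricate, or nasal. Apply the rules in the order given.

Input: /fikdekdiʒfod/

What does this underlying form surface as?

Rule 1: /d/ after /k/ (voiceless) → [t]
Rule 1: /d/ after /k/ (voiceless) → [t]
Rule 1: /f/ after /ʒ/ (voiced) → [v]
After rule 1: fiktektiʒvod
Rule 2: no segment meets the rule's conditions; no change.

[fiktektiʒvod]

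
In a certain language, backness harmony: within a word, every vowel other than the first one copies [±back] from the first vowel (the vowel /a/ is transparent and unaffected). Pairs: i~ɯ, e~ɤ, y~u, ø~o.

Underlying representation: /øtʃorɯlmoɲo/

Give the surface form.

[øtʃørilmøɲø]

/o/ harmonizes with /ø/ ([-back]) → [ø]
/ɯ/ harmonizes with /ø/ ([-back]) → [i]
/o/ harmonizes with /ø/ ([-back]) → [ø]
/o/ harmonizes with /ø/ ([-back]) → [ø]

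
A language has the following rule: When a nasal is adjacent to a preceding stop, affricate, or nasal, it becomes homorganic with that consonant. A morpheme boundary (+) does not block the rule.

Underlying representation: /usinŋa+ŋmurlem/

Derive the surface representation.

/ŋ/ after /n/ (alveolar) → [n]
/m/ after /ŋ/ (velar) → [ŋ]

[usinna+ŋŋurlem]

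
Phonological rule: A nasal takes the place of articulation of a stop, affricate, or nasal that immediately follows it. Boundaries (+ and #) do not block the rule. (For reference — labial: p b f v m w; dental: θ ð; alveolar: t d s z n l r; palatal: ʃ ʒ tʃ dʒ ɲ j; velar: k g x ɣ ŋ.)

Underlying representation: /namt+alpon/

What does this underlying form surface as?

[nant+alpon]

/m/ before /t/ (alveolar) → [n]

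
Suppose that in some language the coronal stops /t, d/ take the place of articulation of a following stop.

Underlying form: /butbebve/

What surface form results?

/t/ before /b/ (labial) → [p]

[bupbebve]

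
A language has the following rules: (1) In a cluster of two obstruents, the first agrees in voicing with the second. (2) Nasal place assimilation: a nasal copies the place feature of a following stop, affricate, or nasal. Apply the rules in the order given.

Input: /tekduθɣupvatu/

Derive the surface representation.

[tegduðɣubvatu]

Rule 1: /k/ before /d/ (voiced) → [g]
Rule 1: /θ/ before /ɣ/ (voiced) → [ð]
Rule 1: /p/ before /v/ (voiced) → [b]
After rule 1: tegduðɣubvatu
Rule 2: no segment meets the rule's conditions; no change.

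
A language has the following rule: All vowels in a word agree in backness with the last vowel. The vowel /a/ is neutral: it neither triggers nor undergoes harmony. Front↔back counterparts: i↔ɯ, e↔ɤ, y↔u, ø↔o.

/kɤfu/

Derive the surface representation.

[kɤfu]

no segment meets the rule's conditions; no change.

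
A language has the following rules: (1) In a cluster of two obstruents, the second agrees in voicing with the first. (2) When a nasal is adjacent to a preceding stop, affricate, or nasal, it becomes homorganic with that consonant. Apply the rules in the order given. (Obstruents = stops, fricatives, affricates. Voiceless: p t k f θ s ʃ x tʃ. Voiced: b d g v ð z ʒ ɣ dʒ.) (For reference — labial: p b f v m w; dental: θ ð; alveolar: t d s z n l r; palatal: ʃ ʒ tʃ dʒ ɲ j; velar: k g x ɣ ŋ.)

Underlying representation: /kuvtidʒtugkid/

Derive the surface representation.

[kuvdidʒduggid]

Rule 1: /t/ after /v/ (voiced) → [d]
Rule 1: /t/ after /dʒ/ (voiced) → [d]
Rule 1: /k/ after /g/ (voiced) → [g]
After rule 1: kuvdidʒduggid
Rule 2: no segment meets the rule's conditions; no change.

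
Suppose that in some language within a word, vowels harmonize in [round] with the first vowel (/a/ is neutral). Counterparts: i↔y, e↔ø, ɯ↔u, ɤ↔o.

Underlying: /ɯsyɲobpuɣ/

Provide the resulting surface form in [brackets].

[ɯsiɲɤbpɯɣ]

/y/ harmonizes with /ɯ/ ([-round]) → [i]
/o/ harmonizes with /ɯ/ ([-round]) → [ɤ]
/u/ harmonizes with /ɯ/ ([-round]) → [ɯ]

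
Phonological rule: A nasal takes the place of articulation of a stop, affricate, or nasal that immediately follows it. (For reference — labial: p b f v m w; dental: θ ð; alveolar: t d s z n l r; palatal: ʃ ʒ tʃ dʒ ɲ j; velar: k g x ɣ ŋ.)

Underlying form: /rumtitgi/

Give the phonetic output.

[runtitgi]

/m/ before /t/ (alveolar) → [n]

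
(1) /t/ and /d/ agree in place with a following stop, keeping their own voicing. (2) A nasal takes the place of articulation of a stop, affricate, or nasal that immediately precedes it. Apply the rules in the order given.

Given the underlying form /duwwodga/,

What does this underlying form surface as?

[duwwogga]

Rule 1: /d/ before /g/ (velar) → [g]
After rule 1: duwwogga
Rule 2: no segment meets the rule's conditions; no change.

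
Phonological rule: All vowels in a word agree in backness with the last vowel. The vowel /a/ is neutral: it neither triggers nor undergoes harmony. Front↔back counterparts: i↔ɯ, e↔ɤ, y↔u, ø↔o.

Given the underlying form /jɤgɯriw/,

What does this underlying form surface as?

[jegiriw]

/ɤ/ harmonizes with /i/ ([-back]) → [e]
/ɯ/ harmonizes with /i/ ([-back]) → [i]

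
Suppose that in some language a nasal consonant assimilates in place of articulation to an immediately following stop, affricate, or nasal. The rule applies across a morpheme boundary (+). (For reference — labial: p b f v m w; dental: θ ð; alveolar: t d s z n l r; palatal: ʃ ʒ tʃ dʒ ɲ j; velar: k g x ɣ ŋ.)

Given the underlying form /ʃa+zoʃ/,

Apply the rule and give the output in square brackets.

[ʃa+zoʃ]

no segment meets the rule's conditions; no change.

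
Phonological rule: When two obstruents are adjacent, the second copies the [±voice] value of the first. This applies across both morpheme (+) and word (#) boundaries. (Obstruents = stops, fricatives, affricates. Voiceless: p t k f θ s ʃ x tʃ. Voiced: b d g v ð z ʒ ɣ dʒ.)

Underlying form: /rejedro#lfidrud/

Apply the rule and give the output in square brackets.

no segment meets the rule's conditions; no change.

[rejedro#lfidrud]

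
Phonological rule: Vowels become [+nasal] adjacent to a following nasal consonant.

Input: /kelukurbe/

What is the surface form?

no segment meets the rule's conditions; no change.

[kelukurbe]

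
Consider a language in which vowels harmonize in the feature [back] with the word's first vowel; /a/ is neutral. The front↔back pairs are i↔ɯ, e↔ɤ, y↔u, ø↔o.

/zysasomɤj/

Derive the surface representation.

[zysasømej]

/o/ harmonizes with /y/ ([-back]) → [ø]
/ɤ/ harmonizes with /y/ ([-back]) → [e]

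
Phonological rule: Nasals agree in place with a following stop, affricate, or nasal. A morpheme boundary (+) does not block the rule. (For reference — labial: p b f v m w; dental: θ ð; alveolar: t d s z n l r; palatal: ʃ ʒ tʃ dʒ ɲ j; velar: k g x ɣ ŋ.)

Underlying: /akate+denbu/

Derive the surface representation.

[akate+dembu]

/n/ before /b/ (labial) → [m]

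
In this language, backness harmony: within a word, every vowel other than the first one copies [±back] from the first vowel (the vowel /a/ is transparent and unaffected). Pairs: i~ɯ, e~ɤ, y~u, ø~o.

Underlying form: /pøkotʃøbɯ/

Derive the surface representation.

[pøkøtʃøbi]

/o/ harmonizes with /ø/ ([-back]) → [ø]
/ɯ/ harmonizes with /ø/ ([-back]) → [i]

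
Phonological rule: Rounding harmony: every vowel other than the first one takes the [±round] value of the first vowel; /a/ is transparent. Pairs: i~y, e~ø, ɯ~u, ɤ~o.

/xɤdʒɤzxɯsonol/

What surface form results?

/o/ harmonizes with /ɤ/ ([-round]) → [ɤ]
/o/ harmonizes with /ɤ/ ([-round]) → [ɤ]

[xɤdʒɤzxɯsɤnɤl]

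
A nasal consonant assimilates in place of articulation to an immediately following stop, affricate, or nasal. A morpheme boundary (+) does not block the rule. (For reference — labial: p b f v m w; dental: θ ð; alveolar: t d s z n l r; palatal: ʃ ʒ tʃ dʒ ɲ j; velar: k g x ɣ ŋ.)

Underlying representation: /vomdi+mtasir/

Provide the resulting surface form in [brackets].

[vondi+ntasir]

/m/ before /d/ (alveolar) → [n]
/m/ before /t/ (alveolar) → [n]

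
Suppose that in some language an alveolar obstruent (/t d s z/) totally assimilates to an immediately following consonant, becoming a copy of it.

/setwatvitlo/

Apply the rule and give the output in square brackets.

/t/ before /w/ → [w] (total assimilation)
/t/ before /v/ → [v] (total assimilation)
/t/ before /l/ → [l] (total assimilation)

[sewwavvillo]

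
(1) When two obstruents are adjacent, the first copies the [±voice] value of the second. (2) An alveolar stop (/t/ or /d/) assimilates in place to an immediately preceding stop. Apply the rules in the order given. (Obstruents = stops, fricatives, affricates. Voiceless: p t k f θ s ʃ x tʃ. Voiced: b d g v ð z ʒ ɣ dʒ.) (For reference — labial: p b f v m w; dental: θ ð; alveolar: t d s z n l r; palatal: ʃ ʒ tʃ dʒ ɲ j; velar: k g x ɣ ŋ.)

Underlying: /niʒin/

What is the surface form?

[niʒin]

Rule 1: no segment meets the rule's conditions; no change.
After rule 1: niʒin
Rule 2: no segment meets the rule's conditions; no change.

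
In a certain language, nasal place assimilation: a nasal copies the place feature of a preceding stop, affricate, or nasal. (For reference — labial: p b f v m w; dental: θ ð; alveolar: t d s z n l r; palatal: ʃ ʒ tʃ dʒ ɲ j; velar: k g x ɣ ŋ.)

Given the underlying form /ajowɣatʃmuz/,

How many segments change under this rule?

1

/m/ after /tʃ/ (palatal) → [ɲ]
1 segment changes.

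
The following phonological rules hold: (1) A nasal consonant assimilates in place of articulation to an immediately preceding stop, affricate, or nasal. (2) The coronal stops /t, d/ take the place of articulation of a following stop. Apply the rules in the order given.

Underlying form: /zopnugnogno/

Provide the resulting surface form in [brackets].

[zopmugŋogŋo]

Rule 1: /n/ after /p/ (labial) → [m]
Rule 1: /n/ after /g/ (velar) → [ŋ]
Rule 1: /n/ after /g/ (velar) → [ŋ]
After rule 1: zopmugŋogŋo
Rule 2: no segment meets the rule's conditions; no change.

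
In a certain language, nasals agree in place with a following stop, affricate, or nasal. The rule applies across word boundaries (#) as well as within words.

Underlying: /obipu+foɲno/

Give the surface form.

/ɲ/ before /n/ (alveolar) → [n]

[obipu+fonno]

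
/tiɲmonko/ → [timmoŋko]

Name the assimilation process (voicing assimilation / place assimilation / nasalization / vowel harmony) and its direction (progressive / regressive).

/ɲ/→[m] /n/→[ŋ].
Each target copies a feature from the following segment, so the direction is regressive.

place assimilation, regressive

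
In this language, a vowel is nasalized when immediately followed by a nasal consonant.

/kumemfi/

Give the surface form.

/u/ before nasal /m/ → [ũ]
/e/ before nasal /m/ → [ẽ]

[kũmẽmfi]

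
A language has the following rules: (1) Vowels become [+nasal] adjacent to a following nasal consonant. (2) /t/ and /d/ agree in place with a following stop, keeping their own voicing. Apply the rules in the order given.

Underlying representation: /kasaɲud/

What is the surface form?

Rule 1: /a/ before nasal /ɲ/ → [ã]
After rule 1: kasãɲud
Rule 2: no segment meets the rule's conditions; no change.

[kasãɲud]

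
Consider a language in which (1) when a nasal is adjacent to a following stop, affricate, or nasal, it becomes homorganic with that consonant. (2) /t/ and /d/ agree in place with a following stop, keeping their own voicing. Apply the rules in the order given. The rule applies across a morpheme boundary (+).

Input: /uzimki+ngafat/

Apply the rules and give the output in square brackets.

Rule 1: /m/ before /k/ (velar) → [ŋ]
Rule 1: /n/ before /g/ (velar) → [ŋ]
After rule 1: uziŋki+ŋgafat
Rule 2: no segment meets the rule's conditions; no change.

[uziŋki+ŋgafat]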